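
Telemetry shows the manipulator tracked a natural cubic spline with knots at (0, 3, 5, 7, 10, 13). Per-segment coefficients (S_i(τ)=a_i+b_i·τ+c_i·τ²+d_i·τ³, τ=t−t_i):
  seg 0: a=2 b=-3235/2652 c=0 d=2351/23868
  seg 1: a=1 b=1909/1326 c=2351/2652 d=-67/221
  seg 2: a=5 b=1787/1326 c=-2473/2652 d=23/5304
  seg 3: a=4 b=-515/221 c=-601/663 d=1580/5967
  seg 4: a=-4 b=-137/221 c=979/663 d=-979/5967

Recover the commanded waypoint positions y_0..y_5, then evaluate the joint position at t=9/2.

y_0=2 y_1=1 y_2=5 y_3=4 y_4=-4 y_5=3
S(9/2) = 14607/3536

y_0 = S_0(0) = a_0 = 2
y_1 = S_1(0) = a_1 = 1
y_2 = S_2(0) = a_2 = 5
y_3 = S_3(0) = a_3 = 4
y_4 = S_4(0) = a_4 = -4
y_5 = S_4(3) = 3
t_q=9/2 is in segment 1 (τ=3/2); S_1(τ)=14607/3536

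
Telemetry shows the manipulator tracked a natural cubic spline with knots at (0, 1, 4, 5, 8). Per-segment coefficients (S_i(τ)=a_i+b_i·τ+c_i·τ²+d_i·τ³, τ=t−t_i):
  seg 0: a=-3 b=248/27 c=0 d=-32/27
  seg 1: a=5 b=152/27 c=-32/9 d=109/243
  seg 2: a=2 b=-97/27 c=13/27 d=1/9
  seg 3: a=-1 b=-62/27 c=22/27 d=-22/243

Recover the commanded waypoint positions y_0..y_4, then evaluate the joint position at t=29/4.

y_0 = S_0(0) = a_0 = -3
y_1 = S_1(0) = a_1 = 5
y_2 = S_2(0) = a_2 = 2
y_3 = S_3(0) = a_3 = -1
y_4 = S_3(3) = -3
t_q=29/4 is in segment 3 (τ=9/4); S_3(τ)=-295/96

y_0=-3 y_1=5 y_2=2 y_3=-1 y_4=-3
S(29/4) = -295/96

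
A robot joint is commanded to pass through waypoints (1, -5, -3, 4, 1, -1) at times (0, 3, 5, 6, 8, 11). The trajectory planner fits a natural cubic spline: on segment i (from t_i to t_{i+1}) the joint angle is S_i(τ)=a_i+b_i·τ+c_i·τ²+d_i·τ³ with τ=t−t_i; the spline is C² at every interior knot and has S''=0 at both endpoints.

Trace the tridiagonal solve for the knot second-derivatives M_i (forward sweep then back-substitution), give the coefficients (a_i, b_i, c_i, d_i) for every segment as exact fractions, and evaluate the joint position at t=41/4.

Δ: Δ0=-2, Δ1=1, Δ2=7, Δ3=-3/2, Δ4=-2/3
row 1: diag=10, rhs=18; c'=1/5, d'=9/5
row 2: denom=6−2·1/5=28/5; d'=(36−2·9/5)/(28/5)=81/14
row 3: denom=6−1·5/28=163/28; d'=(-51−1·81/14)/(163/28)=-1590/163
row 4: denom=10−2·56/163=1518/163; d'=(5−2·-1590/163)/(1518/163)=3995/1518
back: M4=3995/1518
back: M3=-1590/163−56/163·3995/1518=-8090/759
back: M2=81/14−5/28·-8090/759=5836/759
back: M1=9/5−1/5·5836/759=199/759
M: M0=0, M1=199/759, M2=5836/759, M3=-8090/759, M4=3995/1518, M5=0
seg 0: a=1, c=M0/2=0, d=(M1−M0)/(6·3)=199/13662, b=Δ0−h0·(2M0+M1)/6=-3235/1518
seg 1: a=-5, c=M1/2=199/1518, d=(M2−M1)/(6·2)=1879/3036, b=Δ1−h1·(2M1+M2)/6=-1319/759
seg 2: a=-3, c=M2/2=2918/759, d=(M3−M2)/(6·1)=-211/69, b=Δ2−h2·(2M2+M3)/6=1572/253
seg 3: a=4, c=M3/2=-4045/759, d=(M4−M3)/(6·2)=6725/6072, b=Δ3−h3·(2M3+M4)/6=3589/759
seg 4: a=1, c=M4/2=3995/3036, d=(M5−M4)/(6·3)=-3995/27324, b=Δ4−h4·(2M4+M5)/6=-1669/506
t_q=41/4 → seg 4, τ=9/4; S=1+-1669/506·τ+3995/3036·τ²+-3995/27324·τ³=-92309/64768

  seg 0: a=1 b=-3235/1518 c=0 d=199/13662
  seg 1: a=-5 b=-1319/759 c=199/1518 d=1879/3036
  seg 2: a=-3 b=1572/253 c=2918/759 d=-211/69
  seg 3: a=4 b=3589/759 c=-4045/759 d=6725/6072
  seg 4: a=1 b=-1669/506 c=3995/3036 d=-3995/27324
S(41/4) = -92309/64768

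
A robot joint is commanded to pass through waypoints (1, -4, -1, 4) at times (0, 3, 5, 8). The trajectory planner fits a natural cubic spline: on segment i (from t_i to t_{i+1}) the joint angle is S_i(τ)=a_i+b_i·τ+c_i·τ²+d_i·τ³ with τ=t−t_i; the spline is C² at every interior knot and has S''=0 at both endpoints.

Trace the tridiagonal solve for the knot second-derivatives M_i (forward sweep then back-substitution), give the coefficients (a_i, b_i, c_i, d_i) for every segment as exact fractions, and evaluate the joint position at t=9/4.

  seg 0: a=1 b=-127/48 c=0 d=47/432
  seg 1: a=-4 b=7/24 c=47/48 d=-3/16
  seg 2: a=-1 b=47/24 c=-7/48 d=7/432
S(9/4) = -3803/1024

Δ: Δ0=-5/3, Δ1=3/2, Δ2=5/3
row 1: diag=10, rhs=19; c'=1/5, d'=19/10
row 2: denom=10−2·1/5=48/5; d'=(1−2·19/10)/(48/5)=-7/24
back: M2=-7/24
back: M1=19/10−1/5·-7/24=47/24
M: M0=0, M1=47/24, M2=-7/24, M3=0
seg 0: a=1, c=M0/2=0, d=(M1−M0)/(6·3)=47/432, b=Δ0−h0·(2M0+M1)/6=-127/48
seg 1: a=-4, c=M1/2=47/48, d=(M2−M1)/(6·2)=-3/16, b=Δ1−h1·(2M1+M2)/6=7/24
seg 2: a=-1, c=M2/2=-7/48, d=(M3−M2)/(6·3)=7/432, b=Δ2−h2·(2M2+M3)/6=47/24
t_q=9/4 → seg 0, τ=9/4; S=1+-127/48·τ+0·τ²+47/432·τ³=-3803/1024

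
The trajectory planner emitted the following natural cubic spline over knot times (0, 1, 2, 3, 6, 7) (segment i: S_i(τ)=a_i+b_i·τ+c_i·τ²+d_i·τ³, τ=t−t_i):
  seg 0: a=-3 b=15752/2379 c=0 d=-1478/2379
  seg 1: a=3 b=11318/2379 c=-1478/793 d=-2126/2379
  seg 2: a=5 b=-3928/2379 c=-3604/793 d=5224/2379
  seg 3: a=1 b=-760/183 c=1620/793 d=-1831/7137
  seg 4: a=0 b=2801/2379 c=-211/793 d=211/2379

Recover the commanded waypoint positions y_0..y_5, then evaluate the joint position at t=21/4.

y_0 = S_0(0) = a_0 = -3
y_1 = S_1(0) = a_1 = 3
y_2 = S_2(0) = a_2 = 5
y_3 = S_3(0) = a_3 = 1
y_4 = S_4(0) = a_4 = 0
y_5 = S_4(1) = 1
t_q=21/4 is in segment 3 (τ=9/4); S_3(τ)=-46919/50752

y_0=-3 y_1=3 y_2=5 y_3=1 y_4=0 y_5=1
S(21/4) = -46919/50752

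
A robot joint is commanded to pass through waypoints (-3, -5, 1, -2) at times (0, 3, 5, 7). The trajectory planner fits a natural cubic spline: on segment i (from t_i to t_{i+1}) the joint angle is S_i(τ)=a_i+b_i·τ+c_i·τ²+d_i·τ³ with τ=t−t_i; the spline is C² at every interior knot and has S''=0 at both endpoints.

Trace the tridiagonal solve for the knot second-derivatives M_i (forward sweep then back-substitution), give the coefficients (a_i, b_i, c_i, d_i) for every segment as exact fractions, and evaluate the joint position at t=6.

  seg 0: a=-3 b=-497/228 c=0 d=115/684
  seg 1: a=-5 b=269/114 c=115/76 d=-34/57
  seg 2: a=1 b=143/114 c=-157/76 d=157/456
S(6) = 81/152

Δ: Δ0=-2/3, Δ1=3, Δ2=-3/2
row 1: diag=10, rhs=22; c'=1/5, d'=11/5
row 2: denom=8−2·1/5=38/5; d'=(-27−2·11/5)/(38/5)=-157/38
back: M2=-157/38
back: M1=11/5−1/5·-157/38=115/38
M: M0=0, M1=115/38, M2=-157/38, M3=0
seg 0: a=-3, c=M0/2=0, d=(M1−M0)/(6·3)=115/684, b=Δ0−h0·(2M0+M1)/6=-497/228
seg 1: a=-5, c=M1/2=115/76, d=(M2−M1)/(6·2)=-34/57, b=Δ1−h1·(2M1+M2)/6=269/114
seg 2: a=1, c=M2/2=-157/76, d=(M3−M2)/(6·2)=157/456, b=Δ2−h2·(2M2+M3)/6=143/114
t_q=6 → seg 2, τ=1; S=1+143/114·τ+-157/76·τ²+157/456·τ³=81/152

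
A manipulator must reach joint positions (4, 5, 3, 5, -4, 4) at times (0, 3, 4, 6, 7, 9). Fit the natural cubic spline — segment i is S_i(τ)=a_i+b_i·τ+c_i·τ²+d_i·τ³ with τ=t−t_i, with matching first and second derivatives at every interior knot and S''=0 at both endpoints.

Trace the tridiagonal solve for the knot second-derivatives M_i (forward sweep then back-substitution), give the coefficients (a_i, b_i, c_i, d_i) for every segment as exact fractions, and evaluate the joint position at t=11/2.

  seg 0: a=4 b=7618/4359 c=0 d=-685/4359
  seg 1: a=5 b=-10877/4359 c=-2055/1453 d=8324/4359
  seg 2: a=3 b=1765/4359 c=6269/1453 d=-8755/4359
  seg 3: a=5 b=-28067/4359 c=-11241/1453 d=22559/4359
  seg 4: a=-4 b=-27836/4359 c=11318/1453 d=-5659/4359
S(11/2) = 75979/11624

Δ: Δ0=1/3, Δ1=-2, Δ2=1, Δ3=-9, Δ4=4
row 1: diag=8, rhs=-14; c'=1/8, d'=-7/4
row 2: denom=6−1·1/8=47/8; d'=(18−1·-7/4)/(47/8)=158/47
row 3: denom=6−2·16/47=250/47; d'=(-60−2·158/47)/(250/47)=-1568/125
row 4: denom=6−1·47/250=1453/250; d'=(78−1·-1568/125)/(1453/250)=22636/1453
back: M4=22636/1453
back: M3=-1568/125−47/250·22636/1453=-22482/1453
back: M2=158/47−16/47·-22482/1453=12538/1453
back: M1=-7/4−1/8·12538/1453=-4110/1453
M: M0=0, M1=-4110/1453, M2=12538/1453, M3=-22482/1453, M4=22636/1453, M5=0
seg 0: a=4, c=M0/2=0, d=(M1−M0)/(6·3)=-685/4359, b=Δ0−h0·(2M0+M1)/6=7618/4359
seg 1: a=5, c=M1/2=-2055/1453, d=(M2−M1)/(6·1)=8324/4359, b=Δ1−h1·(2M1+M2)/6=-10877/4359
seg 2: a=3, c=M2/2=6269/1453, d=(M3−M2)/(6·2)=-8755/4359, b=Δ2−h2·(2M2+M3)/6=1765/4359
seg 3: a=5, c=M3/2=-11241/1453, d=(M4−M3)/(6·1)=22559/4359, b=Δ3−h3·(2M3+M4)/6=-28067/4359
seg 4: a=-4, c=M4/2=11318/1453, d=(M5−M4)/(6·2)=-5659/4359, b=Δ4−h4·(2M4+M5)/6=-27836/4359
t_q=11/2 → seg 2, τ=3/2; S=3+1765/4359·τ+6269/1453·τ²+-8755/4359·τ³=75979/11624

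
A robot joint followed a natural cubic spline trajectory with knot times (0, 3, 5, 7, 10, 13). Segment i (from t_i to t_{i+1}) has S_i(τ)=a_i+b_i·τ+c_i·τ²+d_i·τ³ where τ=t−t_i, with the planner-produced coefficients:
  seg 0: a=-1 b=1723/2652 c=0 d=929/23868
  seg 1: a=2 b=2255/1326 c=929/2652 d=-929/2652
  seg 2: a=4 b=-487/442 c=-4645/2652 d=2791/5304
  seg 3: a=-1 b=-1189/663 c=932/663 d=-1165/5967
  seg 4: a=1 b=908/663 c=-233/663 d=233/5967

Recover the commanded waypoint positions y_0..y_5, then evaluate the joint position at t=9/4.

y_0 = S_0(0) = a_0 = -1
y_1 = S_1(0) = a_1 = 2
y_2 = S_2(0) = a_2 = 4
y_3 = S_3(0) = a_3 = -1
y_4 = S_4(0) = a_4 = 1
y_5 = S_4(3) = 3
t_q=9/4 is in segment 0 (τ=9/4); S_0(τ)=51211/56576

y_0=-1 y_1=2 y_2=4 y_3=-1 y_4=1 y_5=3
S(9/4) = 51211/56576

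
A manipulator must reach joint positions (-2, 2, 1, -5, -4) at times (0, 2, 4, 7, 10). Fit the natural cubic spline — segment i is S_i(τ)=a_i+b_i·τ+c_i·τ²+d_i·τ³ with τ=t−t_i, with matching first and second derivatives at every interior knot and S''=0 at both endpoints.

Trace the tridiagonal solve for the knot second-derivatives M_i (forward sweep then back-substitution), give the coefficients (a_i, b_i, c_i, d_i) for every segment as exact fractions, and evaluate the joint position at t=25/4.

Δ: Δ0=2, Δ1=-1/2, Δ2=-2, Δ3=1/3
row 1: diag=8, rhs=-15; c'=1/4, d'=-15/8
row 2: denom=10−2·1/4=19/2; d'=(-9−2·-15/8)/(19/2)=-21/38
row 3: denom=12−3·6/19=210/19; d'=(14−3·-21/38)/(210/19)=17/12
back: M3=17/12
back: M2=-21/38−6/19·17/12=-1
back: M1=-15/8−1/4·-1=-13/8
M: M0=0, M1=-13/8, M2=-1, M3=17/12, M4=0
seg 0: a=-2, c=M0/2=0, d=(M1−M0)/(6·2)=-13/96, b=Δ0−h0·(2M0+M1)/6=61/24
seg 1: a=2, c=M1/2=-13/16, d=(M2−M1)/(6·2)=5/96, b=Δ1−h1·(2M1+M2)/6=11/12
seg 2: a=1, c=M2/2=-1/2, d=(M3−M2)/(6·3)=29/216, b=Δ2−h2·(2M2+M3)/6=-41/24
seg 3: a=-5, c=M3/2=17/24, d=(M4−M3)/(6·3)=-17/216, b=Δ3−h3·(2M3+M4)/6=-13/12
t_q=25/4 → seg 2, τ=9/4; S=1+-41/24·τ+-1/2·τ²+29/216·τ³=-1969/512

  seg 0: a=-2 b=61/24 c=0 d=-13/96
  seg 1: a=2 b=11/12 c=-13/16 d=5/96
  seg 2: a=1 b=-41/24 c=-1/2 d=29/216
  seg 3: a=-5 b=-13/12 c=17/24 d=-17/216
S(25/4) = -1969/512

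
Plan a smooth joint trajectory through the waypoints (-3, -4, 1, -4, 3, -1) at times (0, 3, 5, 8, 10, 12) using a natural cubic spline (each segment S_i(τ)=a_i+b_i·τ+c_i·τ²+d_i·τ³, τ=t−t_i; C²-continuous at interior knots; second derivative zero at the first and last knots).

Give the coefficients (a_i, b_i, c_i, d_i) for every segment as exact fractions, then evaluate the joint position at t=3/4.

Δ: Δ0=-1/3, Δ1=5/2, Δ2=-5/3, Δ3=7/2, Δ4=-2
row 1: diag=10, rhs=17; c'=1/5, d'=17/10
row 2: denom=10−2·1/5=48/5; d'=(-25−2·17/10)/(48/5)=-71/24
row 3: denom=10−3·5/16=145/16; d'=(31−3·-71/24)/(145/16)=22/5
row 4: denom=8−2·32/145=1096/145; d'=(-33−2·22/5)/(1096/145)=-6061/1096
back: M4=-6061/1096
back: M3=22/5−32/145·-6061/1096=770/137
back: M2=-71/24−5/16·770/137=-7751/1644
back: M1=17/10−1/5·-7751/1644=4345/1644
M: M0=0, M1=4345/1644, M2=-7751/1644, M3=770/137, M4=-6061/1096, M5=0
seg 0: a=-3, c=M0/2=0, d=(M1−M0)/(6·3)=4345/29592, b=Δ0−h0·(2M0+M1)/6=-5441/3288
seg 1: a=-4, c=M1/2=4345/3288, d=(M2−M1)/(6·2)=-84/137, b=Δ1−h1·(2M1+M2)/6=3797/1644
seg 2: a=1, c=M2/2=-7751/3288, d=(M3−M2)/(6·3)=16991/29592, b=Δ2−h2·(2M2+M3)/6=391/1644
seg 3: a=-4, c=M3/2=385/137, d=(M4−M3)/(6·2)=-12221/13152, b=Δ3−h3·(2M3+M4)/6=5249/3288
seg 4: a=3, c=M4/2=-6061/2192, d=(M5−M4)/(6·2)=6061/13152, b=Δ4−h4·(2M4+M5)/6=2773/1644
t_q=3/4 → seg 0, τ=3/4; S=-3+-5441/3288·τ+0·τ²+4345/29592·τ³=-293143/70144

  seg 0: a=-3 b=-5441/3288 c=0 d=4345/29592
  seg 1: a=-4 b=3797/1644 c=4345/3288 d=-84/137
  seg 2: a=1 b=391/1644 c=-7751/3288 d=16991/29592
  seg 3: a=-4 b=5249/3288 c=385/137 d=-12221/13152
  seg 4: a=3 b=2773/1644 c=-6061/2192 d=6061/13152
S(3/4) = -293143/70144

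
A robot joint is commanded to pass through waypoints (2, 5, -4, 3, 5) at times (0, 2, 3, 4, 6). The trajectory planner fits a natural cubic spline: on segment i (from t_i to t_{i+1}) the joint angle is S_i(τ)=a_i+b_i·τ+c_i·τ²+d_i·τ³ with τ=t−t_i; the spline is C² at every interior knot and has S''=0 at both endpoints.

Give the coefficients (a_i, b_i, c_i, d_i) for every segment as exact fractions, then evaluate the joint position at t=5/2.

Δ: Δ0=3/2, Δ1=-9, Δ2=7, Δ3=1
row 1: diag=6, rhs=-63; c'=1/6, d'=-21/2
row 2: denom=4−1·1/6=23/6; d'=(96−1·-21/2)/(23/6)=639/23
row 3: denom=6−1·6/23=132/23; d'=(-36−1·639/23)/(132/23)=-489/44
back: M3=-489/44
back: M2=639/23−6/23·-489/44=675/22
back: M1=-21/2−1/6·675/22=-687/44
M: M0=0, M1=-687/44, M2=675/22, M3=-489/44, M4=0
seg 0: a=2, c=M0/2=0, d=(M1−M0)/(6·2)=-229/176, b=Δ0−h0·(2M0+M1)/6=295/44
seg 1: a=5, c=M1/2=-687/88, d=(M2−M1)/(6·1)=679/88, b=Δ1−h1·(2M1+M2)/6=-98/11
seg 2: a=-4, c=M2/2=675/44, d=(M3−M2)/(6·1)=-613/88, b=Δ2−h2·(2M2+M3)/6=-11/8
seg 3: a=3, c=M3/2=-489/88, d=(M4−M3)/(6·2)=163/176, b=Δ3−h3·(2M3+M4)/6=185/22
t_q=5/2 → seg 1, τ=1/2; S=5+-98/11·τ+-687/88·τ²+679/88·τ³=-311/704

  seg 0: a=2 b=295/44 c=0 d=-229/176
  seg 1: a=5 b=-98/11 c=-687/88 d=679/88
  seg 2: a=-4 b=-11/8 c=675/44 d=-613/88
  seg 3: a=3 b=185/22 c=-489/88 d=163/176
S(5/2) = -311/704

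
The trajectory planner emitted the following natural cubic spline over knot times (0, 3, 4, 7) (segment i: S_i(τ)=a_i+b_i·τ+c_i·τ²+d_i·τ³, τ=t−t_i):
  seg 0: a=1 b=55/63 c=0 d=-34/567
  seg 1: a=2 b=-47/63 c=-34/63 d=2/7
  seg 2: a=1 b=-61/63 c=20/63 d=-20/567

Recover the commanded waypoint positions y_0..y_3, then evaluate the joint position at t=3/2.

y_0 = S_0(0) = a_0 = 1
y_1 = S_1(0) = a_1 = 2
y_2 = S_2(0) = a_2 = 1
y_3 = S_2(3) = 0
t_q=3/2 is in segment 0 (τ=3/2); S_0(τ)=59/28

y_0=1 y_1=2 y_2=1 y_3=0
S(3/2) = 59/28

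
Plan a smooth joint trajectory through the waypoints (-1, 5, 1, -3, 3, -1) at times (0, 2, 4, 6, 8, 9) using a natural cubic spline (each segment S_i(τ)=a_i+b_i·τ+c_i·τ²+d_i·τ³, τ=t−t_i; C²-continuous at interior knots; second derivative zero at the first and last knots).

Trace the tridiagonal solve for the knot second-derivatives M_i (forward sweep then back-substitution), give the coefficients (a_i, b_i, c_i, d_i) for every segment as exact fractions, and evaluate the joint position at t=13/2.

Δ: Δ0=3, Δ1=-2, Δ2=-2, Δ3=3, Δ4=-4
row 1: diag=8, rhs=-30; c'=1/4, d'=-15/4
row 2: denom=8−2·1/4=15/2; d'=(0−2·-15/4)/(15/2)=1
row 3: denom=8−2·4/15=112/15; d'=(30−2·1)/(112/15)=15/4
row 4: denom=6−2·15/56=153/28; d'=(-42−2·15/4)/(153/28)=-154/17
back: M4=-154/17
back: M3=15/4−15/56·-154/17=105/17
back: M2=1−4/15·105/17=-11/17
back: M1=-15/4−1/4·-11/17=-61/17
M: M0=0, M1=-61/17, M2=-11/17, M3=105/17, M4=-154/17, M5=0
seg 0: a=-1, c=M0/2=0, d=(M1−M0)/(6·2)=-61/204, b=Δ0−h0·(2M0+M1)/6=214/51
seg 1: a=5, c=M1/2=-61/34, d=(M2−M1)/(6·2)=25/102, b=Δ1−h1·(2M1+M2)/6=31/51
seg 2: a=1, c=M2/2=-11/34, d=(M3−M2)/(6·2)=29/51, b=Δ2−h2·(2M2+M3)/6=-185/51
seg 3: a=-3, c=M3/2=105/34, d=(M4−M3)/(6·2)=-259/204, b=Δ3−h3·(2M3+M4)/6=97/51
seg 4: a=3, c=M4/2=-77/17, d=(M5−M4)/(6·1)=77/51, b=Δ4−h4·(2M4+M5)/6=-50/51
t_q=13/2 → seg 3, τ=1/2; S=-3+97/51·τ+105/34·τ²+-259/204·τ³=-781/544

  seg 0: a=-1 b=214/51 c=0 d=-61/204
  seg 1: a=5 b=31/51 c=-61/34 d=25/102
  seg 2: a=1 b=-185/51 c=-11/34 d=29/51
  seg 3: a=-3 b=97/51 c=105/34 d=-259/204
  seg 4: a=3 b=-50/51 c=-77/17 d=77/51
S(13/2) = -781/544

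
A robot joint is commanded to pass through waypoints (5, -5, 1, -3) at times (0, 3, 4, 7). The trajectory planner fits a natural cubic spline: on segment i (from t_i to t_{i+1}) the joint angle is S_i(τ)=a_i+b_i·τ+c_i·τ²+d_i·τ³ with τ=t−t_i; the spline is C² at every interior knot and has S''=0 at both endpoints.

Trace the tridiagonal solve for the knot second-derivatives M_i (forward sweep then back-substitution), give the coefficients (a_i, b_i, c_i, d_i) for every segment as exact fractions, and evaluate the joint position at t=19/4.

Δ: Δ0=-10/3, Δ1=6, Δ2=-4/3
row 1: diag=8, rhs=56; c'=1/8, d'=7
row 2: denom=8−1·1/8=63/8; d'=(-44−1·7)/(63/8)=-136/21
back: M2=-136/21
back: M1=7−1/8·-136/21=164/21
M: M0=0, M1=164/21, M2=-136/21, M3=0
seg 0: a=5, c=M0/2=0, d=(M1−M0)/(6·3)=82/189, b=Δ0−h0·(2M0+M1)/6=-152/21
seg 1: a=-5, c=M1/2=82/21, d=(M2−M1)/(6·1)=-50/21, b=Δ1−h1·(2M1+M2)/6=94/21
seg 2: a=1, c=M2/2=-68/21, d=(M3−M2)/(6·3)=68/189, b=Δ2−h2·(2M2+M3)/6=36/7
t_q=19/4 → seg 2, τ=3/4; S=1+36/7·τ+-68/21·τ²+68/189·τ³=51/16

  seg 0: a=5 b=-152/21 c=0 d=82/189
  seg 1: a=-5 b=94/21 c=82/21 d=-50/21
  seg 2: a=1 b=36/7 c=-68/21 d=68/189
S(19/4) = 51/16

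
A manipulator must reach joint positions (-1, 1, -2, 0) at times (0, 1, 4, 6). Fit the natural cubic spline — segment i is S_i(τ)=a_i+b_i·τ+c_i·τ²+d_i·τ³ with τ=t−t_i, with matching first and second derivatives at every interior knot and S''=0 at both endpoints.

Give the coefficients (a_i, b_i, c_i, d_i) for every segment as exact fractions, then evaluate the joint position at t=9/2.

  seg 0: a=-1 b=178/71 c=0 d=-36/71
  seg 1: a=1 b=70/71 c=-108/71 d=61/213
  seg 2: a=-2 b=-29/71 c=75/71 d=-25/142
S(9/2) = -2229/1136

Δ: Δ0=2, Δ1=-1, Δ2=1
row 1: diag=8, rhs=-18; c'=3/8, d'=-9/4
row 2: denom=10−3·3/8=71/8; d'=(12−3·-9/4)/(71/8)=150/71
back: M2=150/71
back: M1=-9/4−3/8·150/71=-216/71
M: M0=0, M1=-216/71, M2=150/71, M3=0
seg 0: a=-1, c=M0/2=0, d=(M1−M0)/(6·1)=-36/71, b=Δ0−h0·(2M0+M1)/6=178/71
seg 1: a=1, c=M1/2=-108/71, d=(M2−M1)/(6·3)=61/213, b=Δ1−h1·(2M1+M2)/6=70/71
seg 2: a=-2, c=M2/2=75/71, d=(M3−M2)/(6·2)=-25/142, b=Δ2−h2·(2M2+M3)/6=-29/71
t_q=9/2 → seg 2, τ=1/2; S=-2+-29/71·τ+75/71·τ²+-25/142·τ³=-2229/1136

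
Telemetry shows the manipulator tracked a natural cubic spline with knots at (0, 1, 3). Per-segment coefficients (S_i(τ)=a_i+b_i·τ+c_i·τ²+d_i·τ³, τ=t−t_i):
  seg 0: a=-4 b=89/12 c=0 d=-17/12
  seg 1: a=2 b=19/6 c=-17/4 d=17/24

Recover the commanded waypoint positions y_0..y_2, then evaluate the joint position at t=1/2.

y_0 = S_0(0) = a_0 = -4
y_1 = S_1(0) = a_1 = 2
y_2 = S_1(2) = -3
t_q=1/2 is in segment 0 (τ=1/2); S_0(τ)=-15/32

y_0=-4 y_1=2 y_2=-3
S(1/2) = -15/32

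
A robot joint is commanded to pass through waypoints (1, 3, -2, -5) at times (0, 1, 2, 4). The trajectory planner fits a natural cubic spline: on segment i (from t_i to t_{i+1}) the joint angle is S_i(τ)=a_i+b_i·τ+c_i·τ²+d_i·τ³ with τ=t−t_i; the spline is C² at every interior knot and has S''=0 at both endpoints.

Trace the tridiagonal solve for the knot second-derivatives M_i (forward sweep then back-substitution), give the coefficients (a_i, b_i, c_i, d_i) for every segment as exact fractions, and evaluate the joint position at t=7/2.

  seg 0: a=1 b=183/46 c=0 d=-91/46
  seg 1: a=3 b=-45/23 c=-273/46 d=133/46
  seg 2: a=-2 b=-237/46 c=63/23 d=-21/46
S(7/2) = -1879/368

Δ: Δ0=2, Δ1=-5, Δ2=-3/2
row 1: diag=4, rhs=-42; c'=1/4, d'=-21/2
row 2: denom=6−1·1/4=23/4; d'=(21−1·-21/2)/(23/4)=126/23
back: M2=126/23
back: M1=-21/2−1/4·126/23=-273/23
M: M0=0, M1=-273/23, M2=126/23, M3=0
seg 0: a=1, c=M0/2=0, d=(M1−M0)/(6·1)=-91/46, b=Δ0−h0·(2M0+M1)/6=183/46
seg 1: a=3, c=M1/2=-273/46, d=(M2−M1)/(6·1)=133/46, b=Δ1−h1·(2M1+M2)/6=-45/23
seg 2: a=-2, c=M2/2=63/23, d=(M3−M2)/(6·2)=-21/46, b=Δ2−h2·(2M2+M3)/6=-237/46
t_q=7/2 → seg 2, τ=3/2; S=-2+-237/46·τ+63/23·τ²+-21/46·τ³=-1879/368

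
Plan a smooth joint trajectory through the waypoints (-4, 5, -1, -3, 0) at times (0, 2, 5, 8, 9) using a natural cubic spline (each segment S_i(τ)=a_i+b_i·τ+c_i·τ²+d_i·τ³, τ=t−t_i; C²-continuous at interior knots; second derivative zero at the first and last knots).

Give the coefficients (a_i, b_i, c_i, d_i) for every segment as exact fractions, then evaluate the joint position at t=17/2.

Δ: Δ0=9/2, Δ1=-2, Δ2=-2/3, Δ3=3
row 1: diag=10, rhs=-39; c'=3/10, d'=-39/10
row 2: denom=12−3·3/10=111/10; d'=(8−3·-39/10)/(111/10)=197/111
row 3: denom=8−3·10/37=266/37; d'=(22−3·197/111)/(266/37)=617/266
back: M3=617/266
back: M2=197/111−10/37·617/266=458/399
back: M1=-39/10−3/10·458/399=-1129/266
M: M0=0, M1=-1129/266, M2=458/399, M3=617/266, M4=0
seg 0: a=-4, c=M0/2=0, d=(M1−M0)/(6·2)=-1129/3192, b=Δ0−h0·(2M0+M1)/6=2360/399
seg 1: a=5, c=M1/2=-1129/532, d=(M2−M1)/(6·3)=4303/14364, b=Δ1−h1·(2M1+M2)/6=1333/798
seg 2: a=-1, c=M2/2=229/399, d=(M3−M2)/(6·3)=935/14364, b=Δ2−h2·(2M2+M3)/6=-4747/1596
seg 3: a=-3, c=M3/2=617/532, d=(M4−M3)/(6·1)=-617/1596, b=Δ3−h3·(2M3+M4)/6=1777/798
t_q=17/2 → seg 3, τ=1/2; S=-3+1777/798·τ+617/532·τ²+-617/1596·τ³=-7001/4256

  seg 0: a=-4 b=2360/399 c=0 d=-1129/3192
  seg 1: a=5 b=1333/798 c=-1129/532 d=4303/14364
  seg 2: a=-1 b=-4747/1596 c=229/399 d=935/14364
  seg 3: a=-3 b=1777/798 c=617/532 d=-617/1596
S(17/2) = -7001/4256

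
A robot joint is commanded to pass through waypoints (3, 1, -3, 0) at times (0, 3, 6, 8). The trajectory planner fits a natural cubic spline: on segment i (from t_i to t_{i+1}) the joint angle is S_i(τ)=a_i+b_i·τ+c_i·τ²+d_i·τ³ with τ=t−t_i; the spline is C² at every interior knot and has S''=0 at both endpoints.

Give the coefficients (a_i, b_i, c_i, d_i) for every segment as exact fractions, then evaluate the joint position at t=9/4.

  seg 0: a=3 b=-19/74 c=0 d=-91/1998
  seg 1: a=1 b=-55/37 c=-91/222 d=307/1998
  seg 2: a=-3 b=15/74 c=36/37 d=-6/37
S(9/4) = 9015/4736

Δ: Δ0=-2/3, Δ1=-4/3, Δ2=3/2
row 1: diag=12, rhs=-4; c'=1/4, d'=-1/3
row 2: denom=10−3·1/4=37/4; d'=(17−3·-1/3)/(37/4)=72/37
back: M2=72/37
back: M1=-1/3−1/4·72/37=-91/111
M: M0=0, M1=-91/111, M2=72/37, M3=0
seg 0: a=3, c=M0/2=0, d=(M1−M0)/(6·3)=-91/1998, b=Δ0−h0·(2M0+M1)/6=-19/74
seg 1: a=1, c=M1/2=-91/222, d=(M2−M1)/(6·3)=307/1998, b=Δ1−h1·(2M1+M2)/6=-55/37
seg 2: a=-3, c=M2/2=36/37, d=(M3−M2)/(6·2)=-6/37, b=Δ2−h2·(2M2+M3)/6=15/74
t_q=9/4 → seg 0, τ=9/4; S=3+-19/74·τ+0·τ²+-91/1998·τ³=9015/4736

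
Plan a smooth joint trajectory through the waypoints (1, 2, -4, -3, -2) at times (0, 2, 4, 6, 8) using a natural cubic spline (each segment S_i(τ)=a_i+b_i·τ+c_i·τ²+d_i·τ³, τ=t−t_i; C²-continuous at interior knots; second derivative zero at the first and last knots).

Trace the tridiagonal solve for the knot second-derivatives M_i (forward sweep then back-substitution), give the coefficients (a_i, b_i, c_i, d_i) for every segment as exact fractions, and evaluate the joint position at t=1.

Δ: Δ0=1/2, Δ1=-3, Δ2=1/2, Δ3=1/2
row 1: diag=8, rhs=-21; c'=1/4, d'=-21/8
row 2: denom=8−2·1/4=15/2; d'=(21−2·-21/8)/(15/2)=7/2
row 3: denom=8−2·4/15=112/15; d'=(0−2·7/2)/(112/15)=-15/16
back: M3=-15/16
back: M2=7/2−4/15·-15/16=15/4
back: M1=-21/8−1/4·15/4=-57/16
M: M0=0, M1=-57/16, M2=15/4, M3=-15/16, M4=0
seg 0: a=1, c=M0/2=0, d=(M1−M0)/(6·2)=-19/64, b=Δ0−h0·(2M0+M1)/6=27/16
seg 1: a=2, c=M1/2=-57/32, d=(M2−M1)/(6·2)=39/64, b=Δ1−h1·(2M1+M2)/6=-15/8
seg 2: a=-4, c=M2/2=15/8, d=(M3−M2)/(6·2)=-25/64, b=Δ2−h2·(2M2+M3)/6=-27/16
seg 3: a=-3, c=M3/2=-15/32, d=(M4−M3)/(6·2)=5/64, b=Δ3−h3·(2M3+M4)/6=9/8
t_q=1 → seg 0, τ=1; S=1+27/16·τ+0·τ²+-19/64·τ³=153/64

  seg 0: a=1 b=27/16 c=0 d=-19/64
  seg 1: a=2 b=-15/8 c=-57/32 d=39/64
  seg 2: a=-4 b=-27/16 c=15/8 d=-25/64
  seg 3: a=-3 b=9/8 c=-15/32 d=5/64
S(1) = 153/64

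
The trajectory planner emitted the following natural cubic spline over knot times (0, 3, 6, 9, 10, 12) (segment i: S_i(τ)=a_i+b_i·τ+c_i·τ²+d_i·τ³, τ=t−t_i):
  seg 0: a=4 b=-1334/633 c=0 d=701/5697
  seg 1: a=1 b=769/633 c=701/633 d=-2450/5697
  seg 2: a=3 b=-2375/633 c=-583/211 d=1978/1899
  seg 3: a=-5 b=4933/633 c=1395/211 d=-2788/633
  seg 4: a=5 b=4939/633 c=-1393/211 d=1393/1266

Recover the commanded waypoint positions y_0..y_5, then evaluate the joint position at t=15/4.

y_0=4 y_1=1 y_2=3 y_3=-5 y_4=5 y_5=3
S(15/4) = 15885/6752

y_0 = S_0(0) = a_0 = 4
y_1 = S_1(0) = a_1 = 1
y_2 = S_2(0) = a_2 = 3
y_3 = S_3(0) = a_3 = -5
y_4 = S_4(0) = a_4 = 5
y_5 = S_4(2) = 3
t_q=15/4 is in segment 1 (τ=3/4); S_1(τ)=15885/6752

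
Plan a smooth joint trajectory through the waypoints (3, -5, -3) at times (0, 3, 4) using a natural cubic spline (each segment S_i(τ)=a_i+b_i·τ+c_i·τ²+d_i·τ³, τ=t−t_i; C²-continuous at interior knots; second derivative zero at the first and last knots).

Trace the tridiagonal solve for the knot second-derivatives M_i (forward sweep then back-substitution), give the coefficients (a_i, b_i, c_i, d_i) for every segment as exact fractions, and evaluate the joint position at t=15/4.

  seg 0: a=3 b=-53/12 c=0 d=7/36
  seg 1: a=-5 b=5/6 c=7/4 d=-7/12
S(15/4) = -931/256

Δ: Δ0=-8/3, Δ1=2
row 1: diag=8, rhs=28; c'=1/8, d'=7/2
back: M1=7/2
M: M0=0, M1=7/2, M2=0
seg 0: a=3, c=M0/2=0, d=(M1−M0)/(6·3)=7/36, b=Δ0−h0·(2M0+M1)/6=-53/12
seg 1: a=-5, c=M1/2=7/4, d=(M2−M1)/(6·1)=-7/12, b=Δ1−h1·(2M1+M2)/6=5/6
t_q=15/4 → seg 1, τ=3/4; S=-5+5/6·τ+7/4·τ²+-7/12·τ³=-931/256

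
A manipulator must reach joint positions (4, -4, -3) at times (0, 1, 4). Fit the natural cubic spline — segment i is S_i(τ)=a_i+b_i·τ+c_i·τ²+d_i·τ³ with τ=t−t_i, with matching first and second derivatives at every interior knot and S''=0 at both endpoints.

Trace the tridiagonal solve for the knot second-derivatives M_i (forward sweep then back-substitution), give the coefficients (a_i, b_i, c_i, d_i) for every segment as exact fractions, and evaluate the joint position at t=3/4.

Δ: Δ0=-8, Δ1=1/3
row 1: diag=8, rhs=50; c'=3/8, d'=25/4
back: M1=25/4
M: M0=0, M1=25/4, M2=0
seg 0: a=4, c=M0/2=0, d=(M1−M0)/(6·1)=25/24, b=Δ0−h0·(2M0+M1)/6=-217/24
seg 1: a=-4, c=M1/2=25/8, d=(M2−M1)/(6·3)=-25/72, b=Δ1−h1·(2M1+M2)/6=-71/12
t_q=3/4 → seg 0, τ=3/4; S=4+-217/24·τ+0·τ²+25/24·τ³=-1199/512

  seg 0: a=4 b=-217/24 c=0 d=25/24
  seg 1: a=-4 b=-71/12 c=25/8 d=-25/72
S(3/4) = -1199/512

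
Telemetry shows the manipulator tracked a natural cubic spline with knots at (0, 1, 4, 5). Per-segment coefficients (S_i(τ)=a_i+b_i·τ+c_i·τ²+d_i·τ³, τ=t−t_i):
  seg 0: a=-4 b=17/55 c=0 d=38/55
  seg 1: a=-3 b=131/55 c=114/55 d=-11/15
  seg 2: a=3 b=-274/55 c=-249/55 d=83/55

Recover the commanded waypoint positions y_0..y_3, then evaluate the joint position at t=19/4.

y_0=-4 y_1=-3 y_2=3 y_3=-5
S(19/4) = -1863/704

y_0 = S_0(0) = a_0 = -4
y_1 = S_1(0) = a_1 = -3
y_2 = S_2(0) = a_2 = 3
y_3 = S_2(1) = -5
t_q=19/4 is in segment 2 (τ=3/4); S_2(τ)=-1863/704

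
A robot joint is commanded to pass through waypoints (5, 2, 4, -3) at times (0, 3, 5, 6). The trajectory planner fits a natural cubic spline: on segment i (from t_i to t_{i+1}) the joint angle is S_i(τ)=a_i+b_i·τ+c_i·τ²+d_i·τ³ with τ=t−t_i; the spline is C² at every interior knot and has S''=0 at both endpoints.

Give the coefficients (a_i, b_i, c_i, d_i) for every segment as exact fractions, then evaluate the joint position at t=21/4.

Δ: Δ0=-1, Δ1=1, Δ2=-7
row 1: diag=10, rhs=12; c'=1/5, d'=6/5
row 2: denom=6−2·1/5=28/5; d'=(-48−2·6/5)/(28/5)=-9
back: M2=-9
back: M1=6/5−1/5·-9=3
M: M0=0, M1=3, M2=-9, M3=0
seg 0: a=5, c=M0/2=0, d=(M1−M0)/(6·3)=1/6, b=Δ0−h0·(2M0+M1)/6=-5/2
seg 1: a=2, c=M1/2=3/2, d=(M2−M1)/(6·2)=-1, b=Δ1−h1·(2M1+M2)/6=2
seg 2: a=4, c=M2/2=-9/2, d=(M3−M2)/(6·1)=3/2, b=Δ2−h2·(2M2+M3)/6=-4
t_q=21/4 → seg 2, τ=1/4; S=4+-4·τ+-9/2·τ²+3/2·τ³=351/128

  seg 0: a=5 b=-5/2 c=0 d=1/6
  seg 1: a=2 b=2 c=3/2 d=-1
  seg 2: a=4 b=-4 c=-9/2 d=3/2
S(21/4) = 351/128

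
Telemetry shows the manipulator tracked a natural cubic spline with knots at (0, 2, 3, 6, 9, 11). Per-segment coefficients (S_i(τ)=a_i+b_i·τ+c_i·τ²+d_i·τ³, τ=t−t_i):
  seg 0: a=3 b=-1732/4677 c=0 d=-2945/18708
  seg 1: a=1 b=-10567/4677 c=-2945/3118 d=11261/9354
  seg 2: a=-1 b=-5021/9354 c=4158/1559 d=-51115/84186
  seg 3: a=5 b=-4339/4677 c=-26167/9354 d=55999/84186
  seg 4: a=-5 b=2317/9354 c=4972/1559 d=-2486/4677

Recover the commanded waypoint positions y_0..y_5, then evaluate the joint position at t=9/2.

y_0=3 y_1=1 y_2=-1 y_3=5 y_4=-5 y_5=4
S(9/2) = 53545/24944

y_0 = S_0(0) = a_0 = 3
y_1 = S_1(0) = a_1 = 1
y_2 = S_2(0) = a_2 = -1
y_3 = S_3(0) = a_3 = 5
y_4 = S_4(0) = a_4 = -5
y_5 = S_4(2) = 4
t_q=9/2 is in segment 2 (τ=3/2); S_2(τ)=53545/24944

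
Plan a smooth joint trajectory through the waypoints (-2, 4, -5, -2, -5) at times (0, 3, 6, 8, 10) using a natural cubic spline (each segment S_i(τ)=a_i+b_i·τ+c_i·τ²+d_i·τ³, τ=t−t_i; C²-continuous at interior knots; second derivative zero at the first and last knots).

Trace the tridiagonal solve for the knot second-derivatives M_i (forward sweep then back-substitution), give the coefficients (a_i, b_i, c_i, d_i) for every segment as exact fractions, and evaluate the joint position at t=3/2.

Δ: Δ0=2, Δ1=-3, Δ2=3/2, Δ3=-3/2
row 1: diag=12, rhs=-30; c'=1/4, d'=-5/2
row 2: denom=10−3·1/4=37/4; d'=(27−3·-5/2)/(37/4)=138/37
row 3: denom=8−2·8/37=280/37; d'=(-18−2·138/37)/(280/37)=-471/140
back: M3=-471/140
back: M2=138/37−8/37·-471/140=156/35
back: M1=-5/2−1/4·156/35=-253/70
M: M0=0, M1=-253/70, M2=156/35, M3=-471/140, M4=0
seg 0: a=-2, c=M0/2=0, d=(M1−M0)/(6·3)=-253/1260, b=Δ0−h0·(2M0+M1)/6=533/140
seg 1: a=4, c=M1/2=-253/140, d=(M2−M1)/(6·3)=113/252, b=Δ1−h1·(2M1+M2)/6=-113/70
seg 2: a=-5, c=M2/2=78/35, d=(M3−M2)/(6·2)=-73/112, b=Δ2−h2·(2M2+M3)/6=-7/20
seg 3: a=-2, c=M3/2=-471/280, d=(M4−M3)/(6·2)=157/560, b=Δ3−h3·(2M3+M4)/6=26/35
t_q=3/2 → seg 0, τ=3/2; S=-2+533/140·τ+0·τ²+-253/1260·τ³=3397/1120

  seg 0: a=-2 b=533/140 c=0 d=-253/1260
  seg 1: a=4 b=-113/70 c=-253/140 d=113/252
  seg 2: a=-5 b=-7/20 c=78/35 d=-73/112
  seg 3: a=-2 b=26/35 c=-471/280 d=157/560
S(3/2) = 3397/1120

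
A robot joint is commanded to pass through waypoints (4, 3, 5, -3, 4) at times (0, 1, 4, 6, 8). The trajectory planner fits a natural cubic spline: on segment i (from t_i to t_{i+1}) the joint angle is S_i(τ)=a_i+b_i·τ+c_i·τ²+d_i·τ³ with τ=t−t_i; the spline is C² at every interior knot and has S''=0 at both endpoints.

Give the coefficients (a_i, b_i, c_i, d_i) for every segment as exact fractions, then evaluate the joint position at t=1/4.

  seg 0: a=4 b=-2459/1608 c=0 d=851/1608
  seg 1: a=3 b=47/804 c=851/536 d=-2227/4824
  seg 2: a=5 b=-4631/1608 c=-172/67 d=6455/6432
  seg 3: a=-3 b=-889/804 c=3703/1072 d=-3703/6432
S(1/4) = 124385/34304

Δ: Δ0=-1, Δ1=2/3, Δ2=-4, Δ3=7/2
row 1: diag=8, rhs=10; c'=3/8, d'=5/4
row 2: denom=10−3·3/8=71/8; d'=(-28−3·5/4)/(71/8)=-254/71
row 3: denom=8−2·16/71=536/71; d'=(45−2·-254/71)/(536/71)=3703/536
back: M3=3703/536
back: M2=-254/71−16/71·3703/536=-344/67
back: M1=5/4−3/8·-344/67=851/268
M: M0=0, M1=851/268, M2=-344/67, M3=3703/536, M4=0
seg 0: a=4, c=M0/2=0, d=(M1−M0)/(6·1)=851/1608, b=Δ0−h0·(2M0+M1)/6=-2459/1608
seg 1: a=3, c=M1/2=851/536, d=(M2−M1)/(6·3)=-2227/4824, b=Δ1−h1·(2M1+M2)/6=47/804
seg 2: a=5, c=M2/2=-172/67, d=(M3−M2)/(6·2)=6455/6432, b=Δ2−h2·(2M2+M3)/6=-4631/1608
seg 3: a=-3, c=M3/2=3703/1072, d=(M4−M3)/(6·2)=-3703/6432, b=Δ3−h3·(2M3+M4)/6=-889/804
t_q=1/4 → seg 0, τ=1/4; S=4+-2459/1608·τ+0·τ²+851/1608·τ³=124385/34304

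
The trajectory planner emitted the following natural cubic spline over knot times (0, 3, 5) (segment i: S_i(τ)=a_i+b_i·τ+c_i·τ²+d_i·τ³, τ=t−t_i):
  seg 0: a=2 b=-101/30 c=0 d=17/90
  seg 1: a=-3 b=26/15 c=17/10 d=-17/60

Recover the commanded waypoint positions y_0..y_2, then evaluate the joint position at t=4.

y_0=2 y_1=-3 y_2=5
S(4) = 3/20

y_0 = S_0(0) = a_0 = 2
y_1 = S_1(0) = a_1 = -3
y_2 = S_1(2) = 5
t_q=4 is in segment 1 (τ=1); S_1(τ)=3/20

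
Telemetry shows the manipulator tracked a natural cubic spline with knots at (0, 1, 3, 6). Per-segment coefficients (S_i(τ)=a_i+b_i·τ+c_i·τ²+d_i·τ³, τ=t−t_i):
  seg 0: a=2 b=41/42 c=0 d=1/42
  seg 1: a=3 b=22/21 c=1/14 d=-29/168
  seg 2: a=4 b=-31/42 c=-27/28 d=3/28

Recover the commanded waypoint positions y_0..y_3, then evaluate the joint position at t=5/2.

y_0 = S_0(0) = a_0 = 2
y_1 = S_1(0) = a_1 = 3
y_2 = S_2(0) = a_2 = 4
y_3 = S_2(3) = -4
t_q=5/2 is in segment 1 (τ=3/2); S_1(τ)=1859/448

y_0=2 y_1=3 y_2=4 y_3=-4
S(5/2) = 1859/448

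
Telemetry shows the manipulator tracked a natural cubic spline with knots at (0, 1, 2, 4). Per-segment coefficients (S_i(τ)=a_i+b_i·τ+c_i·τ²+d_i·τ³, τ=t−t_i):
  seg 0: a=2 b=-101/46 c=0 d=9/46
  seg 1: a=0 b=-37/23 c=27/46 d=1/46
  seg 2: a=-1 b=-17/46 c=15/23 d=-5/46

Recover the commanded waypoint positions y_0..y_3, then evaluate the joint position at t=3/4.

y_0 = S_0(0) = a_0 = 2
y_1 = S_1(0) = a_1 = 0
y_2 = S_2(0) = a_2 = -1
y_3 = S_2(2) = 0
t_q=3/4 is in segment 0 (τ=3/4); S_0(τ)=1283/2944

y_0=2 y_1=0 y_2=-1 y_3=0
S(3/4) = 1283/2944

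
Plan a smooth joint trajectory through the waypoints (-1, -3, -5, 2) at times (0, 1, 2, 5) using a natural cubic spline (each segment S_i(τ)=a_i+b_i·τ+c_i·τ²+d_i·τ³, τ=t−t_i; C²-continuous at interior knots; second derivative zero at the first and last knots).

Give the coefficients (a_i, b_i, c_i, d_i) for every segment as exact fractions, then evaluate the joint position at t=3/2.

  seg 0: a=-1 b=-173/93 c=0 d=-13/93
  seg 1: a=-3 b=-212/93 c=-13/31 d=65/93
  seg 2: a=-5 b=-95/93 c=52/31 d=-52/279
S(3/2) = -1031/248

Δ: Δ0=-2, Δ1=-2, Δ2=7/3
row 1: diag=4, rhs=0; c'=1/4, d'=0
row 2: denom=8−1·1/4=31/4; d'=(26−1·0)/(31/4)=104/31
back: M2=104/31
back: M1=0−1/4·104/31=-26/31
M: M0=0, M1=-26/31, M2=104/31, M3=0
seg 0: a=-1, c=M0/2=0, d=(M1−M0)/(6·1)=-13/93, b=Δ0−h0·(2M0+M1)/6=-173/93
seg 1: a=-3, c=M1/2=-13/31, d=(M2−M1)/(6·1)=65/93, b=Δ1−h1·(2M1+M2)/6=-212/93
seg 2: a=-5, c=M2/2=52/31, d=(M3−M2)/(6·3)=-52/279, b=Δ2−h2·(2M2+M3)/6=-95/93
t_q=3/2 → seg 1, τ=1/2; S=-3+-212/93·τ+-13/31·τ²+65/93·τ³=-1031/248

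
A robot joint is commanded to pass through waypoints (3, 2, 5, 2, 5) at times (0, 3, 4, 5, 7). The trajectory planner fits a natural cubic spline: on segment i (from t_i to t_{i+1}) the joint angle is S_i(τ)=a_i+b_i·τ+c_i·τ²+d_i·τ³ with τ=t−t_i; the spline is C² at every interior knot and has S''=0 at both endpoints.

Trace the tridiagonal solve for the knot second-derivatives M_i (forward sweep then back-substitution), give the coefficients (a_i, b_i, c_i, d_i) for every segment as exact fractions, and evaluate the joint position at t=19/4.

  seg 0: a=3 b=-2465/1068 c=0 d=703/3204
  seg 1: a=2 b=1931/534 c=703/356 d=-2767/1068
  seg 2: a=5 b=-221/1068 c=-516/89 d=3209/1068
  seg 3: a=2 b=-1489/534 c=1145/356 d=-1145/2136
S(19/4) = 64961/22784

Δ: Δ0=-1/3, Δ1=3, Δ2=-3, Δ3=3/2
row 1: diag=8, rhs=20; c'=1/8, d'=5/2
row 2: denom=4−1·1/8=31/8; d'=(-36−1·5/2)/(31/8)=-308/31
row 3: denom=6−1·8/31=178/31; d'=(27−1·-308/31)/(178/31)=1145/178
back: M3=1145/178
back: M2=-308/31−8/31·1145/178=-1032/89
back: M1=5/2−1/8·-1032/89=703/178
M: M0=0, M1=703/178, M2=-1032/89, M3=1145/178, M4=0
seg 0: a=3, c=M0/2=0, d=(M1−M0)/(6·3)=703/3204, b=Δ0−h0·(2M0+M1)/6=-2465/1068
seg 1: a=2, c=M1/2=703/356, d=(M2−M1)/(6·1)=-2767/1068, b=Δ1−h1·(2M1+M2)/6=1931/534
seg 2: a=5, c=M2/2=-516/89, d=(M3−M2)/(6·1)=3209/1068, b=Δ2−h2·(2M2+M3)/6=-221/1068
seg 3: a=2, c=M3/2=1145/356, d=(M4−M3)/(6·2)=-1145/2136, b=Δ3−h3·(2M3+M4)/6=-1489/534
t_q=19/4 → seg 2, τ=3/4; S=5+-221/1068·τ+-516/89·τ²+3209/1068·τ³=64961/22784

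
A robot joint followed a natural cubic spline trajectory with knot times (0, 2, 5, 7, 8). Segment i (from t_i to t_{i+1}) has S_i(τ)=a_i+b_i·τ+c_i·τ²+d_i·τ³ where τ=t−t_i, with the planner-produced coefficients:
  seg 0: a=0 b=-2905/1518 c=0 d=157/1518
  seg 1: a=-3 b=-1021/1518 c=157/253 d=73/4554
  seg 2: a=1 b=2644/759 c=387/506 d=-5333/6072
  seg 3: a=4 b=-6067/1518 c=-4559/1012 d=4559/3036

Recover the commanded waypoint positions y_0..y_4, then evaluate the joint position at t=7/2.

y_0=0 y_1=-3 y_2=1 y_3=4 y_4=-3
S(7/2) = -10357/4048

y_0 = S_0(0) = a_0 = 0
y_1 = S_1(0) = a_1 = -3
y_2 = S_2(0) = a_2 = 1
y_3 = S_3(0) = a_3 = 4
y_4 = S_3(1) = -3
t_q=7/2 is in segment 1 (τ=3/2); S_1(τ)=-10357/4048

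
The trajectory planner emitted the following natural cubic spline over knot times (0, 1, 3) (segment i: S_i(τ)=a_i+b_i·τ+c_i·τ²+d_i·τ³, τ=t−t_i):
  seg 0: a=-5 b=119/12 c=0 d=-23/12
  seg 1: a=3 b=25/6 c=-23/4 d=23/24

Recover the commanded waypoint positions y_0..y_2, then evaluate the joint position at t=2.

y_0 = S_0(0) = a_0 = -5
y_1 = S_1(0) = a_1 = 3
y_2 = S_1(2) = -4
t_q=2 is in segment 1 (τ=1); S_1(τ)=19/8

y_0=-5 y_1=3 y_2=-4
S(2) = 19/8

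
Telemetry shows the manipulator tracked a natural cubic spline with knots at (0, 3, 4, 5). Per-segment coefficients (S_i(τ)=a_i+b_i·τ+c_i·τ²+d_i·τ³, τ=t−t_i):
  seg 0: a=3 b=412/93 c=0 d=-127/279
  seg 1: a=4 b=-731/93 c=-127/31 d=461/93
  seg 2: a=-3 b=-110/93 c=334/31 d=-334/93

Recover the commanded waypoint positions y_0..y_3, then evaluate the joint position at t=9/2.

y_0 = S_0(0) = a_0 = 3
y_1 = S_1(0) = a_1 = 4
y_2 = S_2(0) = a_2 = -3
y_3 = S_2(1) = 3
t_q=9/2 is in segment 2 (τ=1/2); S_2(τ)=-167/124

y_0=3 y_1=4 y_2=-3 y_3=3
S(9/2) = -167/124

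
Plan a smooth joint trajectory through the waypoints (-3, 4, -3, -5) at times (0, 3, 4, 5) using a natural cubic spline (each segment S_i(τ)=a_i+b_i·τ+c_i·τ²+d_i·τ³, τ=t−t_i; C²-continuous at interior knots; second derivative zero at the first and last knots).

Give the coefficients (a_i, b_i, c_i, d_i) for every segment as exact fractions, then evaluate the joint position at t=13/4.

Δ: Δ0=7/3, Δ1=-7, Δ2=-2
row 1: diag=8, rhs=-56; c'=1/8, d'=-7
row 2: denom=4−1·1/8=31/8; d'=(30−1·-7)/(31/8)=296/31
back: M2=296/31
back: M1=-7−1/8·296/31=-254/31
M: M0=0, M1=-254/31, M2=296/31, M3=0
seg 0: a=-3, c=M0/2=0, d=(M1−M0)/(6·3)=-127/279, b=Δ0−h0·(2M0+M1)/6=598/93
seg 1: a=4, c=M1/2=-127/31, d=(M2−M1)/(6·1)=275/93, b=Δ1−h1·(2M1+M2)/6=-545/93
seg 2: a=-3, c=M2/2=148/31, d=(M3−M2)/(6·1)=-148/93, b=Δ2−h2·(2M2+M3)/6=-482/93
t_q=13/4 → seg 1, τ=1/4; S=4+-545/93·τ+-127/31·τ²+275/93·τ³=4613/1984

  seg 0: a=-3 b=598/93 c=0 d=-127/279
  seg 1: a=4 b=-545/93 c=-127/31 d=275/93
  seg 2: a=-3 b=-482/93 c=148/31 d=-148/93
S(13/4) = 4613/1984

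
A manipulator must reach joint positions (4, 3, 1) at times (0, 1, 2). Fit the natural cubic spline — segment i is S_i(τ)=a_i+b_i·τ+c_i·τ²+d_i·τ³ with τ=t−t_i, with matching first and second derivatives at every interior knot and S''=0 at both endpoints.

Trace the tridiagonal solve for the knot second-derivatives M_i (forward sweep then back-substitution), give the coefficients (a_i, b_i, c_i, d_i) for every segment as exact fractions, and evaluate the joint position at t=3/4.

  seg 0: a=4 b=-3/4 c=0 d=-1/4
  seg 1: a=3 b=-3/2 c=-3/4 d=1/4
S(3/4) = 853/256

Δ: Δ0=-1, Δ1=-2
row 1: diag=4, rhs=-6; c'=1/4, d'=-3/2
back: M1=-3/2
M: M0=0, M1=-3/2, M2=0
seg 0: a=4, c=M0/2=0, d=(M1−M0)/(6·1)=-1/4, b=Δ0−h0·(2M0+M1)/6=-3/4
seg 1: a=3, c=M1/2=-3/4, d=(M2−M1)/(6·1)=1/4, b=Δ1−h1·(2M1+M2)/6=-3/2
t_q=3/4 → seg 0, τ=3/4; S=4+-3/4·τ+0·τ²+-1/4·τ³=853/256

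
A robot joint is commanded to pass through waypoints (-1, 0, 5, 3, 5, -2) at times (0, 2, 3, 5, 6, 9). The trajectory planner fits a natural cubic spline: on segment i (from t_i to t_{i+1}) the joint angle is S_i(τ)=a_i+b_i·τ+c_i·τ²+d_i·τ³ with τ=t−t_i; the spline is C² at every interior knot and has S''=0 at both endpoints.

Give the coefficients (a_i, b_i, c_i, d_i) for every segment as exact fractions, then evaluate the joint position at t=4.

Δ: Δ0=1/2, Δ1=5, Δ2=-1, Δ3=2, Δ4=-7/3
row 1: diag=6, rhs=27; c'=1/6, d'=9/2
row 2: denom=6−1·1/6=35/6; d'=(-36−1·9/2)/(35/6)=-243/35
row 3: denom=6−2·12/35=186/35; d'=(18−2·-243/35)/(186/35)=6
row 4: denom=8−1·35/186=1453/186; d'=(-26−1·6)/(1453/186)=-5952/1453
back: M4=-5952/1453
back: M3=6−35/186·-5952/1453=9838/1453
back: M2=-243/35−12/35·9838/1453=-13461/1453
back: M1=9/2−1/6·-13461/1453=8782/1453
M: M0=0, M1=8782/1453, M2=-13461/1453, M3=9838/1453, M4=-5952/1453, M5=0
seg 0: a=-1, c=M0/2=0, d=(M1−M0)/(6·2)=4391/8718, b=Δ0−h0·(2M0+M1)/6=-13205/8718
seg 1: a=0, c=M1/2=4391/1453, d=(M2−M1)/(6·1)=-22243/8718, b=Δ1−h1·(2M1+M2)/6=39487/8718
seg 2: a=5, c=M2/2=-13461/2906, d=(M3−M2)/(6·2)=23299/17436, b=Δ2−h2·(2M2+M3)/6=12725/4359
seg 3: a=3, c=M3/2=4919/1453, d=(M4−M3)/(6·1)=-7895/4359, b=Δ3−h3·(2M3+M4)/6=1856/4359
seg 4: a=5, c=M4/2=-2976/1453, d=(M5−M4)/(6·3)=992/4359, b=Δ4−h4·(2M4+M5)/6=7685/4359
t_q=4 → seg 2, τ=1; S=5+12725/4359·τ+-13461/2906·τ²+23299/17436·τ³=26871/5812

  seg 0: a=-1 b=-13205/8718 c=0 d=4391/8718
  seg 1: a=0 b=39487/8718 c=4391/1453 d=-22243/8718
  seg 2: a=5 b=12725/4359 c=-13461/2906 d=23299/17436
  seg 3: a=3 b=1856/4359 c=4919/1453 d=-7895/4359
  seg 4: a=5 b=7685/4359 c=-2976/1453 d=992/4359
S(4) = 26871/5812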